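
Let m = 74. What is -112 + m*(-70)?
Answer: -5292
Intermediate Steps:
-112 + m*(-70) = -112 + 74*(-70) = -112 - 5180 = -5292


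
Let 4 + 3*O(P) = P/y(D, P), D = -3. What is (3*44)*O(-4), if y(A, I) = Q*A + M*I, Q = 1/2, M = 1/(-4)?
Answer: 176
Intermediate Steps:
M = -1/4 ≈ -0.25000
Q = 1/2 (Q = 1*(1/2) = 1/2 ≈ 0.50000)
y(A, I) = A/2 - I/4
O(P) = -4/3 + P/(3*(-3/2 - P/4)) (O(P) = -4/3 + (P/((1/2)*(-3) - P/4))/3 = -4/3 + (P/(-3/2 - P/4))/3 = -4/3 + P/(3*(-3/2 - P/4)))
(3*44)*O(-4) = (3*44)*(8*(3 - 4)/(3*(-6 - 1*(-4)))) = 132*((8/3)*(-1)/(-6 + 4)) = 132*((8/3)*(-1)/(-2)) = 132*((8/3)*(-1/2)*(-1)) = 132*(4/3) = 176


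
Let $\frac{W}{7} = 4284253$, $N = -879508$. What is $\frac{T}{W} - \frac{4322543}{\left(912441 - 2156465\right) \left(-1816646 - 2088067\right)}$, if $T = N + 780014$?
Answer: $- \frac{10285688870281723}{3099510906511233816} \approx -0.0033185$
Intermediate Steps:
$W = 29989771$ ($W = 7 \cdot 4284253 = 29989771$)
$T = -99494$ ($T = -879508 + 780014 = -99494$)
$\frac{T}{W} - \frac{4322543}{\left(912441 - 2156465\right) \left(-1816646 - 2088067\right)} = - \frac{99494}{29989771} - \frac{4322543}{\left(912441 - 2156465\right) \left(-1816646 - 2088067\right)} = \left(-99494\right) \frac{1}{29989771} - \frac{4322543}{\left(-1244024\right) \left(-3904713\right)} = - \frac{99494}{29989771} - \frac{4322543}{4857556685112} = - \frac{99494}{29989771} - \frac{91969}{103352269896} = - \frac{10285688870281723}{3099510906511233816}$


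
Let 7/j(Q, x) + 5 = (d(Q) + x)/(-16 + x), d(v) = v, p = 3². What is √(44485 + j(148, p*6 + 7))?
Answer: √711445/4 ≈ 210.87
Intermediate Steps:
p = 9
j(Q, x) = 7/(-5 + (Q + x)/(-16 + x))
√(44485 + j(148, p*6 + 7)) = √(44485 + 7*(-16 + (9*6 + 7))/(80 + 148 - 4*(9*6 + 7))) = √(44485 + 7*(-16 + (54 + 7))/(80 + 148 - 4*(54 + 7))) = √(44485 + 7*(-16 + 61)/(80 + 148 - 4*61)) = √(44485 + 7*45/(80 + 148 - 244)) = √(44485 + 7*45/(-16)) = √(44485 + 7*(-1/16)*45) = √(44485 - 315/16) = √(711445/16) = √711445/4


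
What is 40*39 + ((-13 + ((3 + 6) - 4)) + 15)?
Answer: 1567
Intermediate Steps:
40*39 + ((-13 + ((3 + 6) - 4)) + 15) = 1560 + ((-13 + (9 - 4)) + 15) = 1560 + ((-13 + 5) + 15) = 1560 + (-8 + 15) = 1560 + 7 = 1567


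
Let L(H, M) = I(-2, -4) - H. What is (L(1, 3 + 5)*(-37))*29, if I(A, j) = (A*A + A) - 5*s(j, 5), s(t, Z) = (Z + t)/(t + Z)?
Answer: 4292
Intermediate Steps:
s(t, Z) = 1 (s(t, Z) = (Z + t)/(Z + t) = 1)
I(A, j) = -5 + A + A**2 (I(A, j) = (A*A + A) - 5*1 = (A**2 + A) - 5 = (A + A**2) - 5 = -5 + A + A**2)
L(H, M) = -3 - H (L(H, M) = (-5 - 2 + (-2)**2) - H = (-5 - 2 + 4) - H = -3 - H)
(L(1, 3 + 5)*(-37))*29 = ((-3 - 1*1)*(-37))*29 = ((-3 - 1)*(-37))*29 = -4*(-37)*29 = 148*29 = 4292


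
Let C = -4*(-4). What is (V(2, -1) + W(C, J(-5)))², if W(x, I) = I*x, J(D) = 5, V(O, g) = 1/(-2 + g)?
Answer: 57121/9 ≈ 6346.8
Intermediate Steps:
C = 16
(V(2, -1) + W(C, J(-5)))² = (1/(-2 - 1) + 5*16)² = (1/(-3) + 80)² = (-⅓ + 80)² = (239/3)² = 57121/9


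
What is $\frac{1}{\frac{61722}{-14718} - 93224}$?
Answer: $- \frac{2453}{228688759} \approx -1.0726 \cdot 10^{-5}$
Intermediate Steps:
$\frac{1}{\frac{61722}{-14718} - 93224} = \frac{1}{61722 \left(- \frac{1}{14718}\right) - 93224} = \frac{1}{- \frac{10287}{2453} - 93224} = \frac{1}{- \frac{228688759}{2453}} = - \frac{2453}{228688759}$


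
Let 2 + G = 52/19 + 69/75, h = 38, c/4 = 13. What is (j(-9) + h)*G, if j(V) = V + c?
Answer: 63747/475 ≈ 134.20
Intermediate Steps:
c = 52 (c = 4*13 = 52)
j(V) = 52 + V (j(V) = V + 52 = 52 + V)
G = 787/475 (G = -2 + (52/19 + 69/75) = -2 + (52*(1/19) + 69*(1/75)) = -2 + (52/19 + 23/25) = -2 + 1737/475 = 787/475 ≈ 1.6568)
(j(-9) + h)*G = ((52 - 9) + 38)*(787/475) = (43 + 38)*(787/475) = 81*(787/475) = 63747/475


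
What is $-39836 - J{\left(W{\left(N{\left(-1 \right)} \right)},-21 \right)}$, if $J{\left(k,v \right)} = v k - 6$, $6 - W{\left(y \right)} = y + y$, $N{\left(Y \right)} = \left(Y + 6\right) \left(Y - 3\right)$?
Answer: $-38864$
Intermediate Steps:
$N{\left(Y \right)} = \left(-3 + Y\right) \left(6 + Y\right)$ ($N{\left(Y \right)} = \left(6 + Y\right) \left(-3 + Y\right) = \left(-3 + Y\right) \left(6 + Y\right)$)
$W{\left(y \right)} = 6 - 2 y$ ($W{\left(y \right)} = 6 - \left(y + y\right) = 6 - 2 y$)
$J{\left(k,v \right)} = -6 + k v$ ($J{\left(k,v \right)} = k v - 6 = -6 + k v$)
$-39836 - J{\left(W{\left(N{\left(-1 \right)} \right)},-21 \right)} = -39836 - \left(-6 + \left(6 - 2 \left(-18 + \left(-1\right)^{2} + 3 \left(-1\right)\right)\right) \left(-21\right)\right) = -39836 - \left(-6 + \left(6 - 2 \left(-18 + 1 - 3\right)\right) \left(-21\right)\right) = -39836 - \left(-6 + \left(6 - -40\right) \left(-21\right)\right) = -39836 - \left(-6 + \left(6 + 40\right) \left(-21\right)\right) = -39836 - \left(-6 + 46 \left(-21\right)\right) = -39836 - \left(-6 - 966\right) = -39836 - -972 = -39836 + 972 = -38864$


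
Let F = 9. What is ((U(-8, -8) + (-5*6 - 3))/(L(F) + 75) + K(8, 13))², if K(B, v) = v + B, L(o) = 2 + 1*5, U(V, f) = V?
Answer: 1681/4 ≈ 420.25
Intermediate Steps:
L(o) = 7 (L(o) = 2 + 5 = 7)
K(B, v) = B + v
((U(-8, -8) + (-5*6 - 3))/(L(F) + 75) + K(8, 13))² = ((-8 + (-5*6 - 3))/(7 + 75) + (8 + 13))² = ((-8 + (-30 - 3))/82 + 21)² = ((-8 - 33)*(1/82) + 21)² = (-41*1/82 + 21)² = (-½ + 21)² = (41/2)² = 1681/4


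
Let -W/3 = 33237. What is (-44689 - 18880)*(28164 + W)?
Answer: 4548171243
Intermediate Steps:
W = -99711 (W = -3*33237 = -99711)
(-44689 - 18880)*(28164 + W) = (-44689 - 18880)*(28164 - 99711) = -63569*(-71547) = 4548171243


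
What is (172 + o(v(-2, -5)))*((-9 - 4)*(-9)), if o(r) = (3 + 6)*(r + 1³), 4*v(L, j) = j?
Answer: 79443/4 ≈ 19861.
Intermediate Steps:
v(L, j) = j/4
o(r) = 9 + 9*r (o(r) = 9*(r + 1) = 9*(1 + r) = 9 + 9*r)
(172 + o(v(-2, -5)))*((-9 - 4)*(-9)) = (172 + (9 + 9*((¼)*(-5))))*((-9 - 4)*(-9)) = (172 + (9 + 9*(-5/4)))*(-13*(-9)) = (172 + (9 - 45/4))*117 = (172 - 9/4)*117 = (679/4)*117 = 79443/4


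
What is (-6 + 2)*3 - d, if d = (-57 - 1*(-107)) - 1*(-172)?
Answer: -234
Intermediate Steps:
d = 222 (d = (-57 + 107) + 172 = 50 + 172 = 222)
(-6 + 2)*3 - d = (-6 + 2)*3 - 1*222 = -4*3 - 222 = -12 - 222 = -234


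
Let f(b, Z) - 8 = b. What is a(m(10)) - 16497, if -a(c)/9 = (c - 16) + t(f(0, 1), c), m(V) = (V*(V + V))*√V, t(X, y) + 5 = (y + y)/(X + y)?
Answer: -34007064/2083 - 3749250*√10/2083 ≈ -22018.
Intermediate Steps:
f(b, Z) = 8 + b
t(X, y) = -5 + 2*y/(X + y) (t(X, y) = -5 + (y + y)/(X + y) = -5 + (2*y)/(X + y) = -5 + 2*y/(X + y))
m(V) = 2*V^(5/2) (m(V) = (V*(2*V))*√V = (2*V²)*√V = 2*V^(5/2))
a(c) = 144 - 9*c - 9*(-40 - 3*c)/(8 + c) (a(c) = -9*((c - 16) + (-5*(8 + 0) - 3*c)/((8 + 0) + c)) = -9*((-16 + c) + (-5*8 - 3*c)/(8 + c)) = -9*((-16 + c) + (-40 - 3*c)/(8 + c)) = -9*(-16 + c + (-40 - 3*c)/(8 + c)) = 144 - 9*c - 9*(-40 - 3*c)/(8 + c))
a(m(10)) - 16497 = 9*(168 - (2*10^(5/2))² + 11*(2*10^(5/2)))/(8 + 2*10^(5/2)) - 16497 = 9*(168 - (2*(100*√10))² + 11*(2*(100*√10)))/(8 + 2*(100*√10)) - 16497 = 9*(168 - (200*√10)² + 11*(200*√10))/(8 + 200*√10) - 16497 = 9*(168 - 1*400000 + 2200*√10)/(8 + 200*√10) - 16497 = 9*(168 - 400000 + 2200*√10)/(8 + 200*√10) - 16497 = 9*(-399832 + 2200*√10)/(8 + 200*√10) - 16497 = -16497 + 9*(-399832 + 2200*√10)/(8 + 200*√10)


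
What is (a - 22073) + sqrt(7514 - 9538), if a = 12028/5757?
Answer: -127062233/5757 + 2*I*sqrt(506) ≈ -22071.0 + 44.989*I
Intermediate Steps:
a = 12028/5757 (a = 12028*(1/5757) = 12028/5757 ≈ 2.0893)
(a - 22073) + sqrt(7514 - 9538) = (12028/5757 - 22073) + sqrt(7514 - 9538) = -127062233/5757 + sqrt(-2024) = -127062233/5757 + 2*I*sqrt(506)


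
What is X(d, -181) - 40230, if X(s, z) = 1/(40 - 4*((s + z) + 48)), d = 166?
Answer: -3701161/92 ≈ -40230.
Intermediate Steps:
X(s, z) = 1/(-152 - 4*s - 4*z) (X(s, z) = 1/(40 - 4*(48 + s + z)) = 1/(40 + (-192 - 4*s - 4*z)) = 1/(-152 - 4*s - 4*z))
X(d, -181) - 40230 = -1/(152 + 4*166 + 4*(-181)) - 40230 = -1/(152 + 664 - 724) - 40230 = -1/92 - 40230 = -3701161/92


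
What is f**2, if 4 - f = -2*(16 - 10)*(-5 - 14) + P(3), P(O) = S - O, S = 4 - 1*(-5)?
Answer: 52900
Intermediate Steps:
S = 9 (S = 4 + 5 = 9)
P(O) = 9 - O
f = -230 (f = 4 - (-2*(16 - 10)*(-5 - 14) + (9 - 1*3)) = 4 - (-12*(-19) + (9 - 3)) = 4 - (-2*(-114) + 6) = 4 - (228 + 6) = 4 - 1*234 = 4 - 234 = -230)
f**2 = (-230)**2 = 52900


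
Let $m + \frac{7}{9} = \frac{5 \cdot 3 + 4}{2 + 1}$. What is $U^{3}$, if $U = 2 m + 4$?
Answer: $\frac{2515456}{729} \approx 3450.6$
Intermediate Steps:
$m = \frac{50}{9}$ ($m = - \frac{7}{9} + \frac{5 \cdot 3 + 4}{2 + 1} = - \frac{7}{9} + \frac{15 + 4}{3} = - \frac{7}{9} + 19 \cdot \frac{1}{3} = - \frac{7}{9} + \frac{19}{3} = \frac{50}{9} \approx 5.5556$)
$U = \frac{136}{9}$ ($U = 2 \cdot \frac{50}{9} + 4 = \frac{100}{9} + 4 = \frac{136}{9} \approx 15.111$)
$U^{3} = \left(\frac{136}{9}\right)^{3} = \frac{2515456}{729}$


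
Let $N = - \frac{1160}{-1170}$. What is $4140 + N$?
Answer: $\frac{484496}{117} \approx 4141.0$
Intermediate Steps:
$N = \frac{116}{117}$ ($N = \left(-1160\right) \left(- \frac{1}{1170}\right) = \frac{116}{117} \approx 0.99145$)
$4140 + N = 4140 + \frac{116}{117} = \frac{484496}{117}$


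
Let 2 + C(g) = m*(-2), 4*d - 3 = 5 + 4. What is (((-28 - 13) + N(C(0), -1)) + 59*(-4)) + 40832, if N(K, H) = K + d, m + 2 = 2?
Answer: 40556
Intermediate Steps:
m = 0 (m = -2 + 2 = 0)
d = 3 (d = ¾ + (5 + 4)/4 = ¾ + (¼)*9 = ¾ + 9/4 = 3)
C(g) = -2 (C(g) = -2 + 0*(-2) = -2 + 0 = -2)
N(K, H) = 3 + K (N(K, H) = K + 3 = 3 + K)
(((-28 - 13) + N(C(0), -1)) + 59*(-4)) + 40832 = (((-28 - 13) + (3 - 2)) + 59*(-4)) + 40832 = ((-41 + 1) - 236) + 40832 = (-40 - 236) + 40832 = -276 + 40832 = 40556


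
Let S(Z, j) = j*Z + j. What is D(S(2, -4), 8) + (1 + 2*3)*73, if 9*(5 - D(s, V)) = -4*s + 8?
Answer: 4588/9 ≈ 509.78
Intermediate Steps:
S(Z, j) = j + Z*j (S(Z, j) = Z*j + j = j + Z*j)
D(s, V) = 37/9 + 4*s/9 (D(s, V) = 5 - (-4*s + 8)/9 = 5 - (8 - 4*s)/9 = 5 + (-8/9 + 4*s/9) = 37/9 + 4*s/9)
D(S(2, -4), 8) + (1 + 2*3)*73 = (37/9 + 4*(-4*(1 + 2))/9) + (1 + 2*3)*73 = (37/9 + 4*(-4*3)/9) + (1 + 6)*73 = (37/9 + (4/9)*(-12)) + 7*73 = (37/9 - 16/3) + 511 = -11/9 + 511 = 4588/9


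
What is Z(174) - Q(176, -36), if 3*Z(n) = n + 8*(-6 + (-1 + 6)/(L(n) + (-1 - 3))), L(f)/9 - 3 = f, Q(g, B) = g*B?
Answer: 30403966/4767 ≈ 6378.0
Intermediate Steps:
Q(g, B) = B*g
L(f) = 27 + 9*f
Z(n) = -16 + n/3 + 40/(3*(23 + 9*n)) (Z(n) = (n + 8*(-6 + (-1 + 6)/((27 + 9*n) + (-1 - 3))))/3 = (n + 8*(-6 + 5/((27 + 9*n) - 4)))/3 = (n + 8*(-6 + 5/(23 + 9*n)))/3 = (n + (-48 + 40/(23 + 9*n)))/3 = (-48 + n + 40/(23 + 9*n))/3 = -16 + n/3 + 40/(3*(23 + 9*n)))
Z(174) - Q(176, -36) = (-1064 - 409*174 + 9*174**2)/(3*(23 + 9*174)) - (-36)*176 = (-1064 - 71166 + 9*30276)/(3*(23 + 1566)) - 1*(-6336) = (1/3)*(-1064 - 71166 + 272484)/1589 + 6336 = (1/3)*(1/1589)*200254 + 6336 = 200254/4767 + 6336 = 30403966/4767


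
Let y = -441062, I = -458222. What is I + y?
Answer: -899284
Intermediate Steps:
I + y = -458222 - 441062 = -899284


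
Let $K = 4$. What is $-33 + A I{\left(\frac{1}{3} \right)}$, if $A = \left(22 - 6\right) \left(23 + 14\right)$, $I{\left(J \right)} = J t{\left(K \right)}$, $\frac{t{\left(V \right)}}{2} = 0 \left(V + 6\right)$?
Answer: $-33$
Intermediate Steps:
$t{\left(V \right)} = 0$ ($t{\left(V \right)} = 2 \cdot 0 \left(V + 6\right) = 2 \cdot 0 \left(6 + V\right) = 2 \cdot 0 = 0$)
$I{\left(J \right)} = 0$ ($I{\left(J \right)} = J 0 = 0$)
$A = 592$ ($A = 16 \cdot 37 = 592$)
$-33 + A I{\left(\frac{1}{3} \right)} = -33 + 592 \cdot 0 = -33 + 0 = -33$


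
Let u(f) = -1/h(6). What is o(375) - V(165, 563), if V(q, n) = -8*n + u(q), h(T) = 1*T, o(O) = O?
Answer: 29275/6 ≈ 4879.2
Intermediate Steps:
h(T) = T
u(f) = -⅙ (u(f) = -1/6 = -1*⅙ = -⅙)
V(q, n) = -⅙ - 8*n (V(q, n) = -8*n - ⅙ = -⅙ - 8*n)
o(375) - V(165, 563) = 375 - (-⅙ - 8*563) = 375 - (-⅙ - 4504) = 375 - 1*(-27025/6) = 375 + 27025/6 = 29275/6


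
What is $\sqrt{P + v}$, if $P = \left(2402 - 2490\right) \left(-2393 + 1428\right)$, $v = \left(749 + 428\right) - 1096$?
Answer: $\sqrt{85001} \approx 291.55$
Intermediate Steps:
$v = 81$ ($v = 1177 - 1096 = 81$)
$P = 84920$ ($P = \left(-88\right) \left(-965\right) = 84920$)
$\sqrt{P + v} = \sqrt{84920 + 81} = \sqrt{85001}$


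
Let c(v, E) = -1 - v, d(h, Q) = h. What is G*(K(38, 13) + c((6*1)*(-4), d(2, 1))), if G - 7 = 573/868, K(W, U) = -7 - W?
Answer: -73139/434 ≈ -168.52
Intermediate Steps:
G = 6649/868 (G = 7 + 573/868 = 6649/868 ≈ 7.6601)
G*(K(38, 13) + c((6*1)*(-4), d(2, 1))) = 6649*((-7 - 1*38) + (-1 - 6*1*(-4)))/868 = 6649*((-7 - 38) + (-1 - 6*(-4)))/868 = 6649*(-45 + (-1 - 1*(-24)))/868 = 6649*(-45 + (-1 + 24))/868 = 6649*(-45 + 23)/868 = (6649/868)*(-22) = -73139/434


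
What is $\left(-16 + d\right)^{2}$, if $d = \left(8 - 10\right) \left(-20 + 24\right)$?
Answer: $576$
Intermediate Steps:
$d = -8$ ($d = \left(-2\right) 4 = -8$)
$\left(-16 + d\right)^{2} = \left(-16 - 8\right)^{2} = \left(-24\right)^{2} = 576$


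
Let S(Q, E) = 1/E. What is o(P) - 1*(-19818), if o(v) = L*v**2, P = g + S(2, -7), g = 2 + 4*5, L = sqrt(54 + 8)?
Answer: 19818 + 23409*sqrt(62)/49 ≈ 23580.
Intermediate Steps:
L = sqrt(62) ≈ 7.8740
g = 22 (g = 2 + 20 = 22)
P = 153/7 (P = 22 + 1/(-7) = 22 - 1/7 = 153/7 ≈ 21.857)
o(v) = sqrt(62)*v**2
o(P) - 1*(-19818) = sqrt(62)*(153/7)**2 - 1*(-19818) = sqrt(62)*(23409/49) + 19818 = 23409*sqrt(62)/49 + 19818 = 19818 + 23409*sqrt(62)/49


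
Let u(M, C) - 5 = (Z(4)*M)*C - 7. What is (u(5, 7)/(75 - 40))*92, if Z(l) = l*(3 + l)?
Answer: 89976/35 ≈ 2570.7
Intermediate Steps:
u(M, C) = -2 + 28*C*M (u(M, C) = 5 + (((4*(3 + 4))*M)*C - 7) = 5 + (((4*7)*M)*C - 7) = 5 + ((28*M)*C - 7) = 5 + (28*C*M - 7) = 5 + (-7 + 28*C*M) = -2 + 28*C*M)
(u(5, 7)/(75 - 40))*92 = ((-2 + 28*7*5)/(75 - 40))*92 = ((-2 + 980)/35)*92 = (978*(1/35))*92 = (978/35)*92 = 89976/35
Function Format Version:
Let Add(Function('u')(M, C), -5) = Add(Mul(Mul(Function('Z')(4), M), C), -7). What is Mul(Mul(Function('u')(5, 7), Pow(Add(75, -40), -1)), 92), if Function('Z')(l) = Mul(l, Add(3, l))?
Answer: Rational(89976, 35) ≈ 2570.7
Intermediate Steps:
Function('u')(M, C) = Add(-2, Mul(28, C, M)) (Function('u')(M, C) = Add(5, Add(Mul(Mul(Mul(4, Add(3, 4)), M), C), -7)) = Add(5, Add(Mul(Mul(Mul(4, 7), M), C), -7)) = Add(5, Add(Mul(Mul(28, M), C), -7)) = Add(5, Add(Mul(28, C, M), -7)) = Add(5, Add(-7, Mul(28, C, M))) = Add(-2, Mul(28, C, M)))
Mul(Mul(Function('u')(5, 7), Pow(Add(75, -40), -1)), 92) = Mul(Mul(Add(-2, Mul(28, 7, 5)), Pow(Add(75, -40), -1)), 92) = Mul(Mul(Add(-2, 980), Pow(35, -1)), 92) = Mul(Mul(978, Rational(1, 35)), 92) = Mul(Rational(978, 35), 92) = Rational(89976, 35)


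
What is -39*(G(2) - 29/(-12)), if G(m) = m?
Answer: -689/4 ≈ -172.25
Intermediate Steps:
-39*(G(2) - 29/(-12)) = -39*(2 - 29/(-12)) = -39*(2 - 29*(-1/12)) = -39*(2 + 29/12) = -39*53/12 = -689/4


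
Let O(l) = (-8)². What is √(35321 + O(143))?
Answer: √35385 ≈ 188.11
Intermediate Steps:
O(l) = 64
√(35321 + O(143)) = √(35321 + 64) = √35385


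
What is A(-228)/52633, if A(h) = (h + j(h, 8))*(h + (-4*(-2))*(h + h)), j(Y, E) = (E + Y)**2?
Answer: -186714672/52633 ≈ -3547.5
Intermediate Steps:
A(h) = 17*h*(h + (8 + h)**2) (A(h) = (h + (8 + h)**2)*(h + (-4*(-2))*(h + h)) = (h + (8 + h)**2)*(h + 8*(2*h)) = (h + (8 + h)**2)*(h + 16*h) = (h + (8 + h)**2)*(17*h) = 17*h*(h + (8 + h)**2))
A(-228)/52633 = (17*(-228)*(-228 + (8 - 228)**2))/52633 = (17*(-228)*(-228 + (-220)**2))*(1/52633) = (17*(-228)*(-228 + 48400))*(1/52633) = (17*(-228)*48172)*(1/52633) = -186714672*1/52633 = -186714672/52633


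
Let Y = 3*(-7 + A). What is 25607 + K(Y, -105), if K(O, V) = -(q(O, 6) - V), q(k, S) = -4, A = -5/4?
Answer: 25506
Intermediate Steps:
A = -5/4 (A = -5*1/4 = -5/4 ≈ -1.2500)
Y = -99/4 (Y = 3*(-7 - 5/4) = 3*(-33/4) = -99/4 ≈ -24.750)
K(O, V) = 4 + V (K(O, V) = -(-4 - V) = 4 + V)
25607 + K(Y, -105) = 25607 + (4 - 105) = 25607 - 101 = 25506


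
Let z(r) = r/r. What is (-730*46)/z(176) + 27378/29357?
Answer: -985780682/29357 ≈ -33579.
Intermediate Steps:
z(r) = 1
(-730*46)/z(176) + 27378/29357 = -730*46/1 + 27378/29357 = -33580*1 + 27378*(1/29357) = -33580 + 27378/29357 = -985780682/29357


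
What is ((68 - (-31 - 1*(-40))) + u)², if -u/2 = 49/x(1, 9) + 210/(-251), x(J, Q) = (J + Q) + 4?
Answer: 181494784/63001 ≈ 2880.8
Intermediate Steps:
x(J, Q) = 4 + J + Q
u = -1337/251 (u = -2*(49/(4 + 1 + 9) + 210/(-251)) = -2*(49/14 + 210*(-1/251)) = -2*(49*(1/14) - 210/251) = -2*(7/2 - 210/251) = -2*1337/502 = -1337/251 ≈ -5.3267)
((68 - (-31 - 1*(-40))) + u)² = ((68 - (-31 - 1*(-40))) - 1337/251)² = ((68 - (-31 + 40)) - 1337/251)² = ((68 - 1*9) - 1337/251)² = ((68 - 9) - 1337/251)² = (59 - 1337/251)² = (13472/251)² = 181494784/63001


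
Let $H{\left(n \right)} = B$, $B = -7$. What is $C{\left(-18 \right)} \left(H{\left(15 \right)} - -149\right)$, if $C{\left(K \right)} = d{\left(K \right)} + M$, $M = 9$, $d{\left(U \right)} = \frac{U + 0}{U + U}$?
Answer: $1349$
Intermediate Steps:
$d{\left(U \right)} = \frac{1}{2}$ ($d{\left(U \right)} = \frac{U}{2 U} = U \frac{1}{2 U} = \frac{1}{2}$)
$H{\left(n \right)} = -7$
$C{\left(K \right)} = \frac{19}{2}$ ($C{\left(K \right)} = \frac{1}{2} + 9 = \frac{19}{2}$)
$C{\left(-18 \right)} \left(H{\left(15 \right)} - -149\right) = \frac{19 \left(-7 - -149\right)}{2} = \frac{19 \left(-7 + 149\right)}{2} = \frac{19}{2} \cdot 142 = 1349$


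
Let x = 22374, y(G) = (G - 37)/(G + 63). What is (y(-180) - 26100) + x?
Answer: -435725/117 ≈ -3724.1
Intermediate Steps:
y(G) = (-37 + G)/(63 + G)
(y(-180) - 26100) + x = ((-37 - 180)/(63 - 180) - 26100) + 22374 = (-217/(-117) - 26100) + 22374 = (-1/117*(-217) - 26100) + 22374 = (217/117 - 26100) + 22374 = -3053483/117 + 22374 = -435725/117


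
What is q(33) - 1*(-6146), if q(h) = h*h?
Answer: 7235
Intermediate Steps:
q(h) = h**2
q(33) - 1*(-6146) = 33**2 - 1*(-6146) = 1089 + 6146 = 7235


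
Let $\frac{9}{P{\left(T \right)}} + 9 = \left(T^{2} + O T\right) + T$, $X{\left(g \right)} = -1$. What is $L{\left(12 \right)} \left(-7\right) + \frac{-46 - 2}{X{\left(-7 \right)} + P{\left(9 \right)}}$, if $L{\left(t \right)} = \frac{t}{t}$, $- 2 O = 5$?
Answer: $\frac{547}{11} \approx 49.727$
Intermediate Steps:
$O = - \frac{5}{2}$ ($O = \left(- \frac{1}{2}\right) 5 = - \frac{5}{2} \approx -2.5$)
$P{\left(T \right)} = \frac{9}{-9 + T^{2} - \frac{3 T}{2}}$ ($P{\left(T \right)} = \frac{9}{-9 + \left(\left(T^{2} - \frac{5 T}{2}\right) + T\right)} = \frac{9}{-9 + \left(T^{2} - \frac{3 T}{2}\right)} = \frac{9}{-9 + T^{2} - \frac{3 T}{2}}$)
$L{\left(t \right)} = 1$
$L{\left(12 \right)} \left(-7\right) + \frac{-46 - 2}{X{\left(-7 \right)} + P{\left(9 \right)}} = 1 \left(-7\right) + \frac{-46 - 2}{-1 + \frac{18}{-18 - 27 + 2 \cdot 9^{2}}} = -7 - \frac{48}{-1 + \frac{18}{-18 - 27 + 2 \cdot 81}} = -7 - \frac{48}{-1 + \frac{18}{-18 - 27 + 162}} = -7 - \frac{48}{-1 + \frac{18}{117}} = -7 - \frac{48}{-1 + 18 \cdot \frac{1}{117}} = -7 - \frac{48}{-1 + \frac{2}{13}} = -7 - \frac{48}{- \frac{11}{13}} = -7 - - \frac{624}{11} = -7 + \frac{624}{11} = \frac{547}{11}$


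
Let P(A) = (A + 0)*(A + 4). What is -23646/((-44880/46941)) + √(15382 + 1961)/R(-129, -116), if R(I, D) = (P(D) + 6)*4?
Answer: 184994481/7480 + 3*√1927/51992 ≈ 24732.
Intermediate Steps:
P(A) = A*(4 + A)
R(I, D) = 24 + 4*D*(4 + D) (R(I, D) = (D*(4 + D) + 6)*4 = (6 + D*(4 + D))*4 = 24 + 4*D*(4 + D))
-23646/((-44880/46941)) + √(15382 + 1961)/R(-129, -116) = -23646/((-44880/46941)) + √(15382 + 1961)/(24 + 4*(-116)*(4 - 116)) = -23646/((-44880*1/46941)) + √17343/(24 + 4*(-116)*(-112)) = -23646/(-14960/15647) + (3*√1927)/(24 + 51968) = -23646*(-15647/14960) + (3*√1927)/51992 = 184994481/7480 + (3*√1927)*(1/51992) = 184994481/7480 + 3*√1927/51992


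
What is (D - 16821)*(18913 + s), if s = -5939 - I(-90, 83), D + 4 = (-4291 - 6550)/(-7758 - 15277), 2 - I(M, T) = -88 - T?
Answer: -291827434602/1355 ≈ -2.1537e+8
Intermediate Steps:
I(M, T) = 90 + T (I(M, T) = 2 - (-88 - T) = 2 + (88 + T) = 90 + T)
D = -81299/23035 (D = -4 + (-4291 - 6550)/(-7758 - 15277) = -4 - 10841/(-23035) = -4 - 10841*(-1/23035) = -4 + 10841/23035 = -81299/23035 ≈ -3.5294)
s = -6112 (s = -5939 - (90 + 83) = -5939 - 1*173 = -5939 - 173 = -6112)
(D - 16821)*(18913 + s) = (-81299/23035 - 16821)*(18913 - 6112) = -387553034/23035*12801 = -291827434602/1355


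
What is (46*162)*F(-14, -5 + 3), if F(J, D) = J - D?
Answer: -89424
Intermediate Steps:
(46*162)*F(-14, -5 + 3) = (46*162)*(-14 - (-5 + 3)) = 7452*(-14 - 1*(-2)) = 7452*(-14 + 2) = 7452*(-12) = -89424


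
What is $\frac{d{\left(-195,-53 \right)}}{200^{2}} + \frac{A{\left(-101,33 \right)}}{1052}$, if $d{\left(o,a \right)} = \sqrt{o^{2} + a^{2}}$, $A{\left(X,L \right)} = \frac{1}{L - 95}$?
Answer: $- \frac{1}{65224} + \frac{\sqrt{40834}}{40000} \approx 0.0050365$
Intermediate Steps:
$A{\left(X,L \right)} = \frac{1}{-95 + L}$
$d{\left(o,a \right)} = \sqrt{a^{2} + o^{2}}$
$\frac{d{\left(-195,-53 \right)}}{200^{2}} + \frac{A{\left(-101,33 \right)}}{1052} = \frac{\sqrt{\left(-53\right)^{2} + \left(-195\right)^{2}}}{200^{2}} + \frac{1}{\left(-95 + 33\right) 1052} = \frac{\sqrt{2809 + 38025}}{40000} + \frac{1}{-62} \cdot \frac{1}{1052} = \sqrt{40834} \cdot \frac{1}{40000} - \frac{1}{65224} = \frac{\sqrt{40834}}{40000} - \frac{1}{65224} = - \frac{1}{65224} + \frac{\sqrt{40834}}{40000}$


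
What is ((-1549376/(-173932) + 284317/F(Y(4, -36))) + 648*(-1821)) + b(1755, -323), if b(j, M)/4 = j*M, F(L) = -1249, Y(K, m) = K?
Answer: -187244786717411/54310267 ≈ -3.4477e+6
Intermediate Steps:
b(j, M) = 4*M*j (b(j, M) = 4*(j*M) = 4*(M*j) = 4*M*j)
((-1549376/(-173932) + 284317/F(Y(4, -36))) + 648*(-1821)) + b(1755, -323) = ((-1549376/(-173932) + 284317/(-1249)) + 648*(-1821)) + 4*(-323)*1755 = ((-1549376*(-1/173932) + 284317*(-1/1249)) - 1180008) - 2267460 = ((387344/43483 - 284317/1249) - 1180008) - 2267460 = (-11879163455/54310267 - 1180008) - 2267460 = -64098428705591/54310267 - 2267460 = -187244786717411/54310267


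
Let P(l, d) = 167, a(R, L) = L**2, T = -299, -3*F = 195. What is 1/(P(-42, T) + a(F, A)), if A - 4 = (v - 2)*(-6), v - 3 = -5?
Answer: 1/951 ≈ 0.0010515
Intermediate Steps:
v = -2 (v = 3 - 5 = -2)
F = -65 (F = -1/3*195 = -65)
A = 28 (A = 4 + (-2 - 2)*(-6) = 4 - 4*(-6) = 4 + 24 = 28)
1/(P(-42, T) + a(F, A)) = 1/(167 + 28**2) = 1/(167 + 784) = 1/951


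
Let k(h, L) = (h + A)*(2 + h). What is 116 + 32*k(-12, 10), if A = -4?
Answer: 5236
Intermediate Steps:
k(h, L) = (-4 + h)*(2 + h) (k(h, L) = (h - 4)*(2 + h) = (-4 + h)*(2 + h))
116 + 32*k(-12, 10) = 116 + 32*(-8 + (-12)² - 2*(-12)) = 116 + 32*(-8 + 144 + 24) = 116 + 32*160 = 116 + 5120 = 5236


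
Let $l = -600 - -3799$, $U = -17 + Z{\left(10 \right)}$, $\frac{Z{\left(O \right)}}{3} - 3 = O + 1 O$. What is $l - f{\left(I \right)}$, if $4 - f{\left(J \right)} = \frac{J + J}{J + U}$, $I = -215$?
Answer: $\frac{521215}{163} \approx 3197.6$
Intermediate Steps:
$Z{\left(O \right)} = 9 + 6 O$ ($Z{\left(O \right)} = 9 + 3 \left(O + 1 O\right) = 9 + 3 \left(O + O\right) = 9 + 3 \cdot 2 O = 9 + 6 O$)
$U = 52$ ($U = -17 + \left(9 + 6 \cdot 10\right) = -17 + \left(9 + 60\right) = -17 + 69 = 52$)
$l = 3199$ ($l = -600 + 3799 = 3199$)
$f{\left(J \right)} = 4 - \frac{2 J}{52 + J}$ ($f{\left(J \right)} = 4 - \frac{J + J}{J + 52} = 4 - \frac{2 J}{52 + J}$)
$l - f{\left(I \right)} = 3199 - \frac{2 \left(104 - 215\right)}{52 - 215} = 3199 - 2 \frac{1}{-163} \left(-111\right) = 3199 - 2 \left(- \frac{1}{163}\right) \left(-111\right) = 3199 - \frac{222}{163} = \frac{521215}{163}$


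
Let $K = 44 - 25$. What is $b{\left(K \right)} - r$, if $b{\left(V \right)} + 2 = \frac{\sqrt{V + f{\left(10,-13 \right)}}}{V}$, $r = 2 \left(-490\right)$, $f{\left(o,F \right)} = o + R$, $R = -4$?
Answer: $\frac{18587}{19} \approx 978.26$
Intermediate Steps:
$f{\left(o,F \right)} = -4 + o$ ($f{\left(o,F \right)} = o - 4 = -4 + o$)
$r = -980$
$K = 19$
$b{\left(V \right)} = -2 + \frac{\sqrt{6 + V}}{V}$ ($b{\left(V \right)} = -2 + \frac{\sqrt{V + \left(-4 + 10\right)}}{V} = -2 + \frac{\sqrt{V + 6}}{V} = -2 + \frac{\sqrt{6 + V}}{V}$)
$b{\left(K \right)} - r = \left(-2 + \frac{\sqrt{6 + 19}}{19}\right) - -980 = \left(-2 + \frac{\sqrt{25}}{19}\right) + 980 = \left(-2 + \frac{1}{19} \cdot 5\right) + 980 = \left(-2 + \frac{5}{19}\right) + 980 = - \frac{33}{19} + 980 = \frac{18587}{19}$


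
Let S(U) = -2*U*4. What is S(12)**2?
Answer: 9216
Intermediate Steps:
S(U) = -8*U
S(12)**2 = (-8*12)**2 = (-96)**2 = 9216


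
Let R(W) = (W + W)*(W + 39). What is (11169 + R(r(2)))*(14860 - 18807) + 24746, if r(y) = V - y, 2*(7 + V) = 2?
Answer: -42101585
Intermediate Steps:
V = -6 (V = -7 + (½)*2 = -7 + 1 = -6)
r(y) = -6 - y
R(W) = 2*W*(39 + W) (R(W) = (2*W)*(39 + W) = 2*W*(39 + W))
(11169 + R(r(2)))*(14860 - 18807) + 24746 = (11169 + 2*(-6 - 1*2)*(39 + (-6 - 1*2)))*(14860 - 18807) + 24746 = (11169 + 2*(-6 - 2)*(39 + (-6 - 2)))*(-3947) + 24746 = (11169 + 2*(-8)*(39 - 8))*(-3947) + 24746 = (11169 + 2*(-8)*31)*(-3947) + 24746 = (11169 - 496)*(-3947) + 24746 = 10673*(-3947) + 24746 = -42126331 + 24746 = -42101585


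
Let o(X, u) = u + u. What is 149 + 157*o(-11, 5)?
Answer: 1719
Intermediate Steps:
o(X, u) = 2*u
149 + 157*o(-11, 5) = 149 + 157*(2*5) = 149 + 157*10 = 149 + 1570 = 1719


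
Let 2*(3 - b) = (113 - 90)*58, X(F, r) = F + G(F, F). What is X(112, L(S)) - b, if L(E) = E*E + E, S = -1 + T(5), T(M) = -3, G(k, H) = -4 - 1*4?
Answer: 768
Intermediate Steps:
G(k, H) = -8 (G(k, H) = -4 - 4 = -8)
S = -4 (S = -1 - 3 = -4)
L(E) = E + E**2 (L(E) = E**2 + E = E + E**2)
X(F, r) = -8 + F (X(F, r) = F - 8 = -8 + F)
b = -664 (b = 3 - (113 - 90)*58/2 = 3 - 23*58/2 = 3 - 1/2*1334 = 3 - 667 = -664)
X(112, L(S)) - b = (-8 + 112) - 1*(-664) = 104 + 664 = 768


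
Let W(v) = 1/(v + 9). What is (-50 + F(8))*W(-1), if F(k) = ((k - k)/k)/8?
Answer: -25/4 ≈ -6.2500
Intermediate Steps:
F(k) = 0 (F(k) = (0/k)*(⅛) = 0*(⅛) = 0)
W(v) = 1/(9 + v)
(-50 + F(8))*W(-1) = (-50 + 0)/(9 - 1) = -50/8 = -50*⅛ = -25/4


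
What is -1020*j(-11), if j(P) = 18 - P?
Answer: -29580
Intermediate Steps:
-1020*j(-11) = -1020*(18 - 1*(-11)) = -1020*(18 + 11) = -1020*29 = -29580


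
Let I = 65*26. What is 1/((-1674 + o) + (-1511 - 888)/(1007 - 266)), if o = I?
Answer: 741/9457 ≈ 0.078355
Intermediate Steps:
I = 1690
o = 1690
1/((-1674 + o) + (-1511 - 888)/(1007 - 266)) = 1/((-1674 + 1690) + (-1511 - 888)/(1007 - 266)) = 1/(16 - 2399/741) = 1/(9457/741) = 741/9457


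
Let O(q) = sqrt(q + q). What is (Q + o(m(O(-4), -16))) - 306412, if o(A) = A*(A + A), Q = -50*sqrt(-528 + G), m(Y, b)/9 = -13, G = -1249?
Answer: -279034 - 50*I*sqrt(1777) ≈ -2.7903e+5 - 2107.7*I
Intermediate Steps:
O(q) = sqrt(2)*sqrt(q) (O(q) = sqrt(2*q) = sqrt(2)*sqrt(q))
m(Y, b) = -117 (m(Y, b) = 9*(-13) = -117)
Q = -50*I*sqrt(1777) (Q = -50*sqrt(-528 - 1249) = -50*I*sqrt(1777) ≈ -2107.7*I)
o(A) = 2*A**2 (o(A) = A*(2*A) = 2*A**2)
(Q + o(m(O(-4), -16))) - 306412 = (-50*I*sqrt(1777) + 2*(-117)**2) - 306412 = (-50*I*sqrt(1777) + 2*13689) - 306412 = (-50*I*sqrt(1777) + 27378) - 306412 = (27378 - 50*I*sqrt(1777)) - 306412 = -279034 - 50*I*sqrt(1777)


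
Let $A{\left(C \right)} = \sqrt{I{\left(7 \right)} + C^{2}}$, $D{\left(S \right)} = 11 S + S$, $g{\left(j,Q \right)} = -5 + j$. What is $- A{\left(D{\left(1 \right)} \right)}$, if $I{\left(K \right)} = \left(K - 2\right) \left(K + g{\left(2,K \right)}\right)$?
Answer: $- 2 \sqrt{41} \approx -12.806$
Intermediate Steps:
$I{\left(K \right)} = \left(-3 + K\right) \left(-2 + K\right)$ ($I{\left(K \right)} = \left(K - 2\right) \left(K + \left(-5 + 2\right)\right) = \left(-2 + K\right) \left(K - 3\right) = \left(-2 + K\right) \left(-3 + K\right) = \left(-3 + K\right) \left(-2 + K\right)$)
$D{\left(S \right)} = 12 S$
$A{\left(C \right)} = \sqrt{20 + C^{2}}$ ($A{\left(C \right)} = \sqrt{\left(6 + 7^{2} - 35\right) + C^{2}} = \sqrt{\left(6 + 49 - 35\right) + C^{2}} = \sqrt{20 + C^{2}}$)
$- A{\left(D{\left(1 \right)} \right)} = - \sqrt{20 + \left(12 \cdot 1\right)^{2}} = - \sqrt{20 + 12^{2}} = - \sqrt{20 + 144} = - \sqrt{164} = - 2 \sqrt{41}$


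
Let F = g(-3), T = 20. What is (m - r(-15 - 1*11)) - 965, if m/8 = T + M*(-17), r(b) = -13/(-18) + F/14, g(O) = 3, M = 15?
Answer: -179294/63 ≈ -2845.9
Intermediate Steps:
F = 3
r(b) = 59/63 (r(b) = -13/(-18) + 3/14 = -13*(-1/18) + 3*(1/14) = 13/18 + 3/14 = 59/63)
m = -1880 (m = 8*(20 + 15*(-17)) = 8*(20 - 255) = 8*(-235) = -1880)
(m - r(-15 - 1*11)) - 965 = (-1880 - 1*59/63) - 965 = (-1880 - 59/63) - 965 = -118499/63 - 965 = -179294/63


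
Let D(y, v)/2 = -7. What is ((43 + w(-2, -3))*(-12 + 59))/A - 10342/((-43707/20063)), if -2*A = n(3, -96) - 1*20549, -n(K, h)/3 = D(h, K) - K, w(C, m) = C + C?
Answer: 2126660969885/447953043 ≈ 4747.5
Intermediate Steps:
D(y, v) = -14 (D(y, v) = 2*(-7) = -14)
w(C, m) = 2*C
n(K, h) = 42 + 3*K (n(K, h) = -3*(-14 - K) = 42 + 3*K)
A = 10249 (A = -((42 + 3*3) - 1*20549)/2 = -((42 + 9) - 20549)/2 = -(51 - 20549)/2 = -1/2*(-20498) = 10249)
((43 + w(-2, -3))*(-12 + 59))/A - 10342/((-43707/20063)) = ((43 + 2*(-2))*(-12 + 59))/10249 - 10342/((-43707/20063)) = ((43 - 4)*47)*(1/10249) - 10342/((-43707*1/20063)) = (39*47)*(1/10249) - 10342/(-43707/20063) = 1833*(1/10249) - 10342*(-20063/43707) = 1833/10249 + 207491546/43707 = 2126660969885/447953043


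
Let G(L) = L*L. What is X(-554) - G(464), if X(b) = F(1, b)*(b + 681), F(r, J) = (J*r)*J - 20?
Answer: 38760496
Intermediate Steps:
F(r, J) = -20 + r*J² (F(r, J) = r*J² - 20 = -20 + r*J²)
X(b) = (-20 + b²)*(681 + b) (X(b) = (-20 + 1*b²)*(b + 681) = (-20 + b²)*(681 + b))
G(L) = L²
X(-554) - G(464) = (-20 + (-554)²)*(681 - 554) - 1*464² = (-20 + 306916)*127 - 1*215296 = 306896*127 - 215296 = 38975792 - 215296 = 38760496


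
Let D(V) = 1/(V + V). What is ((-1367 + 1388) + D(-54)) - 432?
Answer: -44389/108 ≈ -411.01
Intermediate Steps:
D(V) = 1/(2*V)
((-1367 + 1388) + D(-54)) - 432 = ((-1367 + 1388) + (½)/(-54)) - 432 = (21 + (½)*(-1/54)) - 432 = (21 - 1/108) - 432 = 2267/108 - 432 = -44389/108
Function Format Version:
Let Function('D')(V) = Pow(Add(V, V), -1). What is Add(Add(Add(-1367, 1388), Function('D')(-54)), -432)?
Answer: Rational(-44389, 108) ≈ -411.01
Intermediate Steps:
Function('D')(V) = Mul(Rational(1, 2), Pow(V, -1)) (Function('D')(V) = Pow(Mul(2, V), -1) = Mul(Rational(1, 2), Pow(V, -1)))
Add(Add(Add(-1367, 1388), Function('D')(-54)), -432) = Add(Add(Add(-1367, 1388), Mul(Rational(1, 2), Pow(-54, -1))), -432) = Add(Add(21, Mul(Rational(1, 2), Rational(-1, 54))), -432) = Add(Add(21, Rational(-1, 108)), -432) = Add(Rational(2267, 108), -432) = Rational(-44389, 108)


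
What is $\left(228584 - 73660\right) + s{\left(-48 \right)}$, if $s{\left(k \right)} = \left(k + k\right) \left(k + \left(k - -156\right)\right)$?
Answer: $149164$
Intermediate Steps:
$s{\left(k \right)} = 2 k \left(156 + 2 k\right)$ ($s{\left(k \right)} = 2 k \left(k + \left(k + 156\right)\right) = 2 k \left(k + \left(156 + k\right)\right) = 2 k \left(156 + 2 k\right)$)
$\left(228584 - 73660\right) + s{\left(-48 \right)} = \left(228584 - 73660\right) + 4 \left(-48\right) \left(78 - 48\right) = 154924 + 4 \left(-48\right) 30 = 154924 - 5760 = 149164$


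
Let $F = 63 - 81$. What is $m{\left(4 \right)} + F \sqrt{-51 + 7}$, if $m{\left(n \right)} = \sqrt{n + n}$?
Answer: $2 \sqrt{2} - 36 i \sqrt{11} \approx 2.8284 - 119.4 i$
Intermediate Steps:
$F = -18$ ($F = 63 - 81 = -18$)
$m{\left(n \right)} = \sqrt{2} \sqrt{n}$ ($m{\left(n \right)} = \sqrt{2 n} = \sqrt{2} \sqrt{n}$)
$m{\left(4 \right)} + F \sqrt{-51 + 7} = \sqrt{2} \sqrt{4} - 18 \sqrt{-51 + 7} = \sqrt{2} \cdot 2 - 18 \sqrt{-44} = 2 \sqrt{2} - 18 \cdot 2 i \sqrt{11} = 2 \sqrt{2} - 36 i \sqrt{11}$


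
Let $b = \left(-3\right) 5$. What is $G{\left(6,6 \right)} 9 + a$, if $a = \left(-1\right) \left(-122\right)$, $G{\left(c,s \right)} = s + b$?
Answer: $41$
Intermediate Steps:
$b = -15$
$G{\left(c,s \right)} = -15 + s$ ($G{\left(c,s \right)} = s - 15 = -15 + s$)
$a = 122$
$G{\left(6,6 \right)} 9 + a = \left(-15 + 6\right) 9 + 122 = \left(-9\right) 9 + 122 = -81 + 122 = 41$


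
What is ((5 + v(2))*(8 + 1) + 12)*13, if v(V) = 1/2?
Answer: 1599/2 ≈ 799.50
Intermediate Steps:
v(V) = ½ (v(V) = 1*(½) = ½)
((5 + v(2))*(8 + 1) + 12)*13 = ((5 + ½)*(8 + 1) + 12)*13 = ((11/2)*9 + 12)*13 = (99/2 + 12)*13 = (123/2)*13 = 1599/2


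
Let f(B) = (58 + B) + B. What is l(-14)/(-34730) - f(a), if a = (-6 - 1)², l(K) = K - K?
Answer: -156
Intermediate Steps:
l(K) = 0
a = 49 (a = (-7)² = 49)
f(B) = 58 + 2*B
l(-14)/(-34730) - f(a) = 0/(-34730) - (58 + 2*49) = 0*(-1/34730) - (58 + 98) = 0 - 1*156 = 0 - 156 = -156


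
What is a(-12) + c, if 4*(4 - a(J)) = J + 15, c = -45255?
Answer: -181007/4 ≈ -45252.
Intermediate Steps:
a(J) = 1/4 - J/4 (a(J) = 4 - (J + 15)/4 = 4 - (15 + J)/4 = 4 + (-15/4 - J/4) = 1/4 - J/4)
a(-12) + c = (1/4 - 1/4*(-12)) - 45255 = (1/4 + 3) - 45255 = 13/4 - 45255 = -181007/4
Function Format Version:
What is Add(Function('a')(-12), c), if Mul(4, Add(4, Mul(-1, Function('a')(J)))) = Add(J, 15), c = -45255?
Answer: Rational(-181007, 4) ≈ -45252.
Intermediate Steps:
Function('a')(J) = Add(Rational(1, 4), Mul(Rational(-1, 4), J)) (Function('a')(J) = Add(4, Mul(Rational(-1, 4), Add(J, 15))) = Add(4, Mul(Rational(-1, 4), Add(15, J))) = Add(4, Add(Rational(-15, 4), Mul(Rational(-1, 4), J))) = Add(Rational(1, 4), Mul(Rational(-1, 4), J)))
Add(Function('a')(-12), c) = Add(Add(Rational(1, 4), Mul(Rational(-1, 4), -12)), -45255) = Add(Add(Rational(1, 4), 3), -45255) = Add(Rational(13, 4), -45255) = Rational(-181007, 4)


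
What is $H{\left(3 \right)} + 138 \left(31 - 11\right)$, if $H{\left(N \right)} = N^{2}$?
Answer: $2769$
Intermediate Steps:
$H{\left(3 \right)} + 138 \left(31 - 11\right) = 3^{2} + 138 \left(31 - 11\right) = 9 + 138 \cdot 20 = 9 + 2760 = 2769$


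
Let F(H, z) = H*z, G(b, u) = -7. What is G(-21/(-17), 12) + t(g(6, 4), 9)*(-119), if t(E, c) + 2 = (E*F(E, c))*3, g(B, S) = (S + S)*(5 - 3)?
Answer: -822297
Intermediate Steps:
g(B, S) = 4*S (g(B, S) = (2*S)*2 = 4*S)
t(E, c) = -2 + 3*c*E**2 (t(E, c) = -2 + (E*(E*c))*3 = -2 + (c*E**2)*3 = -2 + 3*c*E**2)
G(-21/(-17), 12) + t(g(6, 4), 9)*(-119) = -7 + (-2 + 3*9*(4*4)**2)*(-119) = -7 + (-2 + 3*9*16**2)*(-119) = -7 + (-2 + 3*9*256)*(-119) = -7 + (-2 + 6912)*(-119) = -7 + 6910*(-119) = -7 - 822290 = -822297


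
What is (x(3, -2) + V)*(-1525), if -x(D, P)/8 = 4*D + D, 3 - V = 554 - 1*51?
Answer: 945500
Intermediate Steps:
V = -500 (V = 3 - (554 - 1*51) = 3 - (554 - 51) = 3 - 1*503 = 3 - 503 = -500)
x(D, P) = -40*D (x(D, P) = -8*(4*D + D) = -40*D)
(x(3, -2) + V)*(-1525) = (-40*3 - 500)*(-1525) = (-120 - 500)*(-1525) = -620*(-1525) = 945500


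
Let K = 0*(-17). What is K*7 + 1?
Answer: 1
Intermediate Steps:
K = 0
K*7 + 1 = 0*7 + 1 = 0 + 1 = 1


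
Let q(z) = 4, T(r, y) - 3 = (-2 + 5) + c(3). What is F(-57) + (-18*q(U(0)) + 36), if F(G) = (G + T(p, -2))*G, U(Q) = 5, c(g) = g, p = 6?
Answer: 2700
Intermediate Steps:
T(r, y) = 9 (T(r, y) = 3 + ((-2 + 5) + 3) = 3 + (3 + 3) = 3 + 6 = 9)
F(G) = G*(9 + G) (F(G) = (G + 9)*G = (9 + G)*G = G*(9 + G))
F(-57) + (-18*q(U(0)) + 36) = -57*(9 - 57) + (-18*4 + 36) = -57*(-48) + (-72 + 36) = 2736 - 36 = 2700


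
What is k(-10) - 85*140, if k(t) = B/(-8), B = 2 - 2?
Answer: -11900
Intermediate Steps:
B = 0
k(t) = 0 (k(t) = 0/(-8) = 0*(-1/8) = 0)
k(-10) - 85*140 = 0 - 85*140 = 0 - 11900 = -11900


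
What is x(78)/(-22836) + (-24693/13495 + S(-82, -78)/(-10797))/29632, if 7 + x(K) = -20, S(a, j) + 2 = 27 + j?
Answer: 4604239873711/4108144848186720 ≈ 0.0011208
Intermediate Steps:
S(a, j) = 25 + j (S(a, j) = -2 + (27 + j) = 25 + j)
x(K) = -27 (x(K) = -7 - 20 = -27)
x(78)/(-22836) + (-24693/13495 + S(-82, -78)/(-10797))/29632 = -27/(-22836) + (-24693/13495 + (25 - 78)/(-10797))/29632 = -27*(-1/22836) + (-24693*1/13495 - 53*(-1/10797))*(1/29632) = 9/7612 + (-24693/13495 + 53/10797)*(1/29632) = 9/7612 - 265895086/145705515*1/29632 = 9/7612 - 132947543/2158772910240 = 4604239873711/4108144848186720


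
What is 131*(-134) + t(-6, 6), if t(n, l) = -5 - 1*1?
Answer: -17560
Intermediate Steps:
t(n, l) = -6 (t(n, l) = -5 - 1 = -6)
131*(-134) + t(-6, 6) = 131*(-134) - 6 = -17554 - 6 = -17560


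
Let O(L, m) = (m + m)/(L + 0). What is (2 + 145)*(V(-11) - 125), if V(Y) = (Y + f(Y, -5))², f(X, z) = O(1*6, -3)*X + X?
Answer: -588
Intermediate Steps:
O(L, m) = 2*m/L (O(L, m) = (2*m)/L = 2*m/L)
f(X, z) = 0 (f(X, z) = (2*(-3)/(1*6))*X + X = (2*(-3)/6)*X + X = (2*(-3)*(⅙))*X + X = -X + X = 0)
V(Y) = Y² (V(Y) = (Y + 0)² = Y²)
(2 + 145)*(V(-11) - 125) = (2 + 145)*((-11)² - 125) = 147*(121 - 125) = 147*(-4) = -588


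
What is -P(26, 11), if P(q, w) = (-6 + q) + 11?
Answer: -31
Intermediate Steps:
P(q, w) = 5 + q
-P(26, 11) = -(5 + 26) = -1*31 = -31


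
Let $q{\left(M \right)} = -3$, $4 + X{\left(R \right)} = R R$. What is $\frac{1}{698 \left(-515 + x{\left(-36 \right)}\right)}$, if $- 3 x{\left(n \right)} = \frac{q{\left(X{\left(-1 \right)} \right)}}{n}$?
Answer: $- \frac{18}{6470809} \approx -2.7817 \cdot 10^{-6}$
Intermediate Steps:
$X{\left(R \right)} = -4 + R^{2}$ ($X{\left(R \right)} = -4 + R R = -4 + R^{2}$)
$x{\left(n \right)} = \frac{1}{n}$ ($x{\left(n \right)} = - \frac{\left(-3\right) \frac{1}{n}}{3} = \frac{1}{n}$)
$\frac{1}{698 \left(-515 + x{\left(-36 \right)}\right)} = \frac{1}{698 \left(-515 + \frac{1}{-36}\right)} = \frac{1}{698 \left(-515 - \frac{1}{36}\right)} = \frac{1}{698 \left(- \frac{18541}{36}\right)} = \frac{1}{- \frac{6470809}{18}} = - \frac{18}{6470809}$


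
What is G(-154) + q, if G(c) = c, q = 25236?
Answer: 25082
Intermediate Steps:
G(-154) + q = -154 + 25236 = 25082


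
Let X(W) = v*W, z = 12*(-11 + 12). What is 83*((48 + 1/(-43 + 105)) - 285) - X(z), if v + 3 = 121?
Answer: -1307311/62 ≈ -21086.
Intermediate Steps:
z = 12 (z = 12*1 = 12)
v = 118 (v = -3 + 121 = 118)
X(W) = 118*W
83*((48 + 1/(-43 + 105)) - 285) - X(z) = 83*((48 + 1/(-43 + 105)) - 285) - 118*12 = 83*((48 + 1/62) - 285) - 1*1416 = 83*((48 + 1/62) - 285) - 1416 = 83*(2977/62 - 285) - 1416 = 83*(-14693/62) - 1416 = -1219519/62 - 1416 = -1307311/62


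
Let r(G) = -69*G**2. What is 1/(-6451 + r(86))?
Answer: -1/516775 ≈ -1.9351e-6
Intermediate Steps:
1/(-6451 + r(86)) = 1/(-6451 - 69*86**2) = 1/(-6451 - 69*7396) = 1/(-6451 - 510324) = 1/(-516775) = -1/516775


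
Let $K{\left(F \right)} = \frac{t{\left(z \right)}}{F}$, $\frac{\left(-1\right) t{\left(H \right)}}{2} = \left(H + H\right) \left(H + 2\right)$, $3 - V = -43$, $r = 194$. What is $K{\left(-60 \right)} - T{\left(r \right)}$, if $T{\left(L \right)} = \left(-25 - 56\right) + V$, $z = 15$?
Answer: $52$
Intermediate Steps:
$V = 46$ ($V = 3 - -43 = 3 + 43 = 46$)
$t{\left(H \right)} = - 4 H \left(2 + H\right)$ ($t{\left(H \right)} = - 2 \left(H + H\right) \left(H + 2\right) = - 2 \cdot 2 H \left(2 + H\right) = - 4 H \left(2 + H\right)$)
$T{\left(L \right)} = -35$ ($T{\left(L \right)} = \left(-25 - 56\right) + 46 = -81 + 46 = -35$)
$K{\left(F \right)} = - \frac{1020}{F}$ ($K{\left(F \right)} = \frac{\left(-4\right) 15 \left(2 + 15\right)}{F} = \frac{\left(-4\right) 15 \cdot 17}{F} = - \frac{1020}{F}$)
$K{\left(-60 \right)} - T{\left(r \right)} = - \frac{1020}{-60} - -35 = \left(-1020\right) \left(- \frac{1}{60}\right) + 35 = 17 + 35 = 52$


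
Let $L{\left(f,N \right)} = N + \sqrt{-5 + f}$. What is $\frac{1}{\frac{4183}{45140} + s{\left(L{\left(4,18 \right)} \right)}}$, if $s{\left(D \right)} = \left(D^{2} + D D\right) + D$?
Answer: $\frac{1353168235020}{909487577290849} - \frac{148746230800 i}{909487577290849} \approx 0.0014878 - 0.00016355 i$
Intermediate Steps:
$s{\left(D \right)} = D + 2 D^{2}$ ($s{\left(D \right)} = \left(D^{2} + D^{2}\right) + D = 2 D^{2} + D = D + 2 D^{2}$)
$\frac{1}{\frac{4183}{45140} + s{\left(L{\left(4,18 \right)} \right)}} = \frac{1}{\frac{4183}{45140} + \left(18 + \sqrt{-5 + 4}\right) \left(1 + 2 \left(18 + \sqrt{-5 + 4}\right)\right)} = \frac{1}{4183 \cdot \frac{1}{45140} + \left(18 + \sqrt{-1}\right) \left(1 + 2 \left(18 + \sqrt{-1}\right)\right)} = \frac{1}{\frac{4183}{45140} + \left(18 + i\right) \left(1 + 2 \left(18 + i\right)\right)} = \frac{1}{\frac{4183}{45140} + \left(18 + i\right) \left(1 + \left(36 + 2 i\right)\right)} = \frac{1}{\frac{4183}{45140} + \left(18 + i\right) \left(37 + 2 i\right)}$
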